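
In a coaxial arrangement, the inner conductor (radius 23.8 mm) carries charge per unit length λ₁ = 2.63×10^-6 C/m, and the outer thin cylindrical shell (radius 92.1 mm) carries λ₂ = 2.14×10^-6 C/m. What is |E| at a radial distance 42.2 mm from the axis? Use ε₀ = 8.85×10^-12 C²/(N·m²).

|E| ≈ 1.12×10^6 N/C

By cylindrical symmetry E is radial; use a coaxial Gaussian cylinder of radius 42.2 mm and length L (between the conductors, 23.8 mm < r < 92.1 mm).
Only the inner wire is enclosed; the outer shell contributes nothing inside itself. λ_enc = λ₁ = 2.63e-6 C/m.
Applying ∮E·dA = Q_enc/ε₀ with the end caps contributing no flux:
E = |λ_enc|/(2πε₀r) = (2.63×10^-6)/(2π·8.85×10^-12·0.0422) = 1.12×10^6 N/C.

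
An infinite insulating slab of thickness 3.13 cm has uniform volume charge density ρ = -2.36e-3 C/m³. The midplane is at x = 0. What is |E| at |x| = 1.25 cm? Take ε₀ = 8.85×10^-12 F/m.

3.33e6 N/C

By symmetry E is perpendicular to the slab. A Gaussian pillbox from −1.25 cm to +1.25 cm (face area A) lies entirely within the slab.
Q_enc = ρ·(2x)·A and flux = 2EA, so 2EA = 2ρxA/ε₀ ⇒ E = |ρ|x/ε₀.
E = (2.36×10^-3)(0.0125)/(8.85×10^-12) = 3.33e6 N/C.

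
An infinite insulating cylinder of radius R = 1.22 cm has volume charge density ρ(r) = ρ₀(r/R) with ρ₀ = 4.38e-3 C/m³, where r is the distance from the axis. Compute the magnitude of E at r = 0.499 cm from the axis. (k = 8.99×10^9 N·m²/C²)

Choose a coaxial cylinder of radius r = 0.499 cm (arbitrary length L) as the Gaussian surface (r < R).
Integrating ρ over the cross-section to radius r: λ_enc = (2πρ₀/R) ∫₀^r r'^2 dr' = 2πρ₀ r^3/(3·R) = 9.343×10^-8 C/m.
By Gauss's law (flux through the curved wall only), E·2πrL = λ_enc L/ε₀.
E = 2k|λ_enc|/r = 2(8.99×10^9)(9.343e-8)/(0.00499) = 3.37×10^5 N/C.

E ≈ 3.37×10^5 N/C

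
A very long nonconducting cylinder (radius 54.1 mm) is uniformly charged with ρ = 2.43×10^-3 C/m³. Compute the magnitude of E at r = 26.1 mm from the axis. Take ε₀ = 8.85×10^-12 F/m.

E = 3.58×10^6 N/C

Take a coaxial cylindrical Gaussian surface of radius r = 26.1 mm and length L (r < R).
Enclosed charge per unit length: λ_enc = ρ·πr² = (2.43×10^-3)π(0.0261)² = 5.20e-6 C/m.
Gauss's law: E·2πrL = λ_enc L/ε₀.
E = |λ_enc|/(2πε₀r) = (5.20×10^-6)/(2π·8.85×10^-12·0.0261) = 3.58×10^6 N/C.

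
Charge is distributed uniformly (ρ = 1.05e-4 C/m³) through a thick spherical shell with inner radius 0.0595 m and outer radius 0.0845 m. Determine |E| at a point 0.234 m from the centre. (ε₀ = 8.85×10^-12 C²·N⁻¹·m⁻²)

2.84×10^4 N/C

By spherical symmetry E is radial; choose a Gaussian sphere of radius r = 0.234 m (r > 0.0845 m, enclosing the whole shell).
Q_enc = ρ·(4π/3)(b³ − a³) = (1.05×10^-4)·(4π/3)·((0.0845)³ − (0.0595)³) = 1.727×10^-7 C.
Applying ∮E·dA = Q_enc/ε₀ with Φ = E(4πr²):
E = |Q_enc|/(4πε₀r²) = (1.727×10^-7)/(4π·8.85×10^-12·(0.234)²) = 2.84×10^4 N/C.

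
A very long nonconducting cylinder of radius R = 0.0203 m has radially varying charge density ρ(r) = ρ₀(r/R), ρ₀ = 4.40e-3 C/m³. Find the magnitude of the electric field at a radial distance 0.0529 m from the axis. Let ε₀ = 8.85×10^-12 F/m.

Coaxial Gaussian cylinder, radius r = 0.0529 m, length L (r > R, full charge per length enclosed).
λ_enc = 2π ∫₀^R ρ₀(r'/R)^1 r' dr' = 2πρ₀R²/3 = 3.798×10^-6 C/m.
By Gauss's law (flux through the curved wall only), E·2πrL = λ_enc L/ε₀.
E = |λ_enc|/(2πε₀r) = (3.798×10^-6)/(2π·8.85×10^-12·0.0529) = 1.29e6 N/C.

1.29×10^6 V/m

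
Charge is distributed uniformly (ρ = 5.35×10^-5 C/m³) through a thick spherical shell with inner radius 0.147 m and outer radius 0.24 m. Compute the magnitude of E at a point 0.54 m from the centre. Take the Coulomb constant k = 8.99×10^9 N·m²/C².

7.36e4 N/C

Use a concentric Gaussian sphere at r = 0.54 m (r > 0.24 m, enclosing the whole shell).
Q_enc = ρ·(4π/3)(b³ − a³) = (5.35×10^-5)·(4π/3)·((0.24)³ − (0.147)³) = 2.386e-6 C.
Gauss's law: E·4πr² = Q_enc/ε₀.
E = k|Q_enc|/r² = (8.99×10^9)(2.386e-6)/(0.54)² = 7.36×10^4 N/C.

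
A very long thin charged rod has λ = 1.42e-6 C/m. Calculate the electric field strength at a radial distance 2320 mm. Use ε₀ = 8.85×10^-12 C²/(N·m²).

|E| = 1.10e4 V/m

Coaxial Gaussian cylinder, radius r = 2320 mm, length L.
Q_enc = λL, so λ_enc = 1.42×10^-6 C/m.
Since E is radial and uniform over the curved surface, Φ = E·2πrL = Q_enc/ε₀ = λ_enc L/ε₀.
E = |λ_enc|/(2πε₀r) = (1.42×10^-6)/(2π·8.85×10^-12·2.32) = 1.10e4 N/C.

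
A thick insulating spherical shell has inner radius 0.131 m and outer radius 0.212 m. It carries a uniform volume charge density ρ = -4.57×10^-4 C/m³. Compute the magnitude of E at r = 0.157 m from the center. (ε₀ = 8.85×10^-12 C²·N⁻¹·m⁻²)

|E| ≈ 1.13×10^6 V/m

Symmetry ⇒ E = E(r) r̂. Gaussian sphere of radius r = 0.157 m (within the shell material, 0.131 m < r < 0.212 m).
Only the shell between 0.131 m and r is enclosed: Q_enc = ρ·(4π/3)(r³ − a³) = (-4.57×10^-4)·(4π/3)·((0.157)³ − (0.131)³) = -3.105×10^-6 C.
Since E is radial and uniform over the Gaussian sphere, Φ = E·4πr² = Q_enc/ε₀.
E = |Q_enc|/(4πε₀r²) = (3.105×10^-6)/(4π·8.85×10^-12·(0.157)²) = 1.13e6 N/C.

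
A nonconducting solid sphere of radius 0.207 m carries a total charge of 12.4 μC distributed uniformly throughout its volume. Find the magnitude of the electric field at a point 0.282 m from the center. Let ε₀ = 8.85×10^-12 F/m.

Symmetry ⇒ E = E(r) r̂. Gaussian sphere of radius r = 0.282 m (r > R, so the entire charge is enclosed).
Q_enc = 12.4 μC = 1.24×10^-5 C.
By Gauss's law, ∮E·dA = E·4πr² = Q_enc/ε₀.
E = |Q_enc|/(4πε₀r²) = (1.24×10^-5)/(4π·8.85×10^-12·(0.282)²) = 1.40×10^6 N/C.

E ≈ 1.40×10^6 V/m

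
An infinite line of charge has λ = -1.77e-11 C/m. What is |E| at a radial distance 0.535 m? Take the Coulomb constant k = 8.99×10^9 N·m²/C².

By cylindrical symmetry E is radial; use a coaxial Gaussian cylinder of radius 0.535 m and length L.
Q_enc = λL, so λ_enc = -1.77×10^-11 C/m.
Gauss's law: E·2πrL = λ_enc L/ε₀.
E = 2k|λ_enc|/r = 2(8.99×10^9)(1.77×10^-11)/(0.535) = 0.595 N/C.

|E| ≈ 0.595 V/m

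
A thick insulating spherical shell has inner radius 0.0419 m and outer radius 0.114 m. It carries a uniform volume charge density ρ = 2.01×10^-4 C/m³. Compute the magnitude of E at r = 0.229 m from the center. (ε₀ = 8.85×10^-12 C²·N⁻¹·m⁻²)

By spherical symmetry E is radial; choose a Gaussian sphere of radius r = 0.229 m (r > 0.114 m, enclosing the whole shell).
Q_enc = ρ·(4π/3)(b³ − a³) = (2.01×10^-4)·(4π/3)·((0.114)³ − (0.0419)³) = 1.185×10^-6 C.
By Gauss's law, ∮E·dA = E·4πr² = Q_enc/ε₀.
E = |Q_enc|/(4πε₀r²) = (1.185×10^-6)/(4π·8.85×10^-12·(0.229)²) = 2.03×10^5 N/C.

|E| = 2.03×10^5 N/C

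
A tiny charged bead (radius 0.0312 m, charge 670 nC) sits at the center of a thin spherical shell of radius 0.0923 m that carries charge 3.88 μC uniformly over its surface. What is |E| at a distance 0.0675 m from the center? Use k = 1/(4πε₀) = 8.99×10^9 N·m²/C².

Take a concentric spherical Gaussian surface of radius r = 0.0675 m (between the bodies, 0.0312 m < r < 0.0923 m).
Only the inner charge is enclosed; the outer shell contributes nothing inside itself. Q_enc = 670 nC = 6.70×10^-7 C.
Gauss's law: E·4πr² = Q_enc/ε₀.
E = k|Q_enc|/r² = (8.99×10^9)(6.70×10^-7)/(0.0675)² = 1.32×10^6 N/C.

E ≈ 1.32e6 N/C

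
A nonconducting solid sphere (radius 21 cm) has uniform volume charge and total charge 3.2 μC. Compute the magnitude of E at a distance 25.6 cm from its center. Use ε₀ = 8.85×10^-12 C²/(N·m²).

Symmetry ⇒ E = E(r) r̂. Gaussian sphere of radius r = 25.6 cm (r > R, so the entire charge is enclosed).
Q_enc = 3.2 μC = 3.20e-6 C.
Gauss's law: E·4πr² = Q_enc/ε₀.
E = |Q_enc|/(4πε₀r²) = (3.20e-6)/(4π·8.85×10^-12·(0.256)²) = 4.39×10^5 N/C.

4.39×10^5 N/C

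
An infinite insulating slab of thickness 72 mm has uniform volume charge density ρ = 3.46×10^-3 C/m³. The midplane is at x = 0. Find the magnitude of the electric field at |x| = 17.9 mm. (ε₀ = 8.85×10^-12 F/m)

E = 7.00×10^6 N/C

By symmetry E is perpendicular to the slab. A Gaussian pillbox from −17.9 mm to +17.9 mm (face area A) lies entirely within the slab.
Q_enc = ρ·(2x)·A and flux = 2EA, so 2EA = 2ρxA/ε₀ ⇒ E = |ρ|x/ε₀.
E = (3.46×10^-3)(0.0179)/(8.85×10^-12) = 7.00×10^6 N/C.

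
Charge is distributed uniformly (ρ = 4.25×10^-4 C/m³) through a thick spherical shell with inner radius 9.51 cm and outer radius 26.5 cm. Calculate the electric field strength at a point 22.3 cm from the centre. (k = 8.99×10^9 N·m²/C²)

By spherical symmetry E is radial; choose a Gaussian sphere of radius r = 22.3 cm (within the shell material, 9.51 cm < r < 26.5 cm).
Only the shell between 9.51 cm and r is enclosed: Q_enc = ρ·(4π/3)(r³ − a³) = (4.25e-4)·(4π/3)·((0.223)³ − (0.0951)³) = 1.821×10^-5 C.
By Gauss's law, ∮E·dA = E·4πr² = Q_enc/ε₀.
E = k|Q_enc|/r² = (8.99×10^9)(1.821×10^-5)/(0.223)² = 3.29×10^6 N/C.

3.29×10^6 N/C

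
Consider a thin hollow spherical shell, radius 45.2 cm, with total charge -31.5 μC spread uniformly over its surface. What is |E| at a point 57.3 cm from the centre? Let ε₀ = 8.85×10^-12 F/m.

E ≈ 8.63×10^5 V/m

Use a concentric Gaussian sphere at r = 57.3 cm (r > 45.2 cm).
The entire shell is enclosed: Q_enc = -3.15×10^-5 C.
Gauss's law: E·4πr² = Q_enc/ε₀.
E = |Q_enc|/(4πε₀r²) = (3.15e-5)/(4π·8.85×10^-12·(0.573)²) = 8.63×10^5 N/C.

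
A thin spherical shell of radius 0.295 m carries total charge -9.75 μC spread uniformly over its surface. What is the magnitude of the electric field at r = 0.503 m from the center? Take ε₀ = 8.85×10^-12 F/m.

E ≈ 3.47×10^5 N/C

Take a concentric spherical Gaussian surface of radius r = 0.503 m (r > 0.295 m).
The entire shell is enclosed: Q_enc = -9.75×10^-6 C.
Gauss's law: E·4πr² = Q_enc/ε₀.
E = |Q_enc|/(4πε₀r²) = (9.75×10^-6)/(4π·8.85×10^-12·(0.503)²) = 3.47×10^5 N/C.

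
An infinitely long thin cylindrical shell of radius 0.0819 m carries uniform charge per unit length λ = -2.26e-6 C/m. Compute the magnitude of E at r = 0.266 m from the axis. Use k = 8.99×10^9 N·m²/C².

E ≈ 1.53×10^5 V/m

Choose a coaxial cylinder of radius r = 0.266 m (arbitrary length L) as the Gaussian surface (r > 0.0819 m).
The full line charge is enclosed: λ_enc = -2.26×10^-6 C/m.
Gauss's law: E·2πrL = λ_enc L/ε₀.
E = 2k|λ_enc|/r = 2(8.99×10^9)(2.26e-6)/(0.266) = 1.53e5 N/C.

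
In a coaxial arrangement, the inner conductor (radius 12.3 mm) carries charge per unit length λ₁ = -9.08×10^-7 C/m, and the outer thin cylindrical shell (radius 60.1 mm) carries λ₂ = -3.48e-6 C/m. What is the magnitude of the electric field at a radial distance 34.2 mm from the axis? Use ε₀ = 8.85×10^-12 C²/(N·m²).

Choose a coaxial cylinder of radius r = 34.2 mm (arbitrary length L) as the Gaussian surface (between the conductors, 12.3 mm < r < 60.1 mm).
Only the inner wire is enclosed; the outer shell contributes nothing inside itself. λ_enc = λ₁ = -9.08e-7 C/m.
By Gauss's law (flux through the curved wall only), E·2πrL = λ_enc L/ε₀.
E = |λ_enc|/(2πε₀r) = (9.08×10^-7)/(2π·8.85×10^-12·0.0342) = 4.77×10^5 N/C.

E = 4.77e5 N/C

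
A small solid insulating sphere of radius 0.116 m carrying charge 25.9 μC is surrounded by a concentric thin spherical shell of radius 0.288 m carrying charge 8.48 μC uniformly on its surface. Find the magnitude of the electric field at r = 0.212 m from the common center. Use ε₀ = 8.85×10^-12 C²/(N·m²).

By spherical symmetry E is radial; choose a Gaussian sphere of radius r = 0.212 m (between the bodies, 0.116 m < r < 0.288 m).
Only the inner charge is enclosed; the outer shell contributes nothing inside itself. Q_enc = 25.9 μC = 2.59e-5 C.
Gauss's law: E·4πr² = Q_enc/ε₀.
E = |Q_enc|/(4πε₀r²) = (2.59×10^-5)/(4π·8.85×10^-12·(0.212)²) = 5.18×10^6 N/C.

E ≈ 5.18×10^6 N/C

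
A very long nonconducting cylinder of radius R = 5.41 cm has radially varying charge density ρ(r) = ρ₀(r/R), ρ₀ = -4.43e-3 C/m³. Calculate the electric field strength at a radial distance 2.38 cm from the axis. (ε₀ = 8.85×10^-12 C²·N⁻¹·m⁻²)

Take a coaxial cylindrical Gaussian surface of radius r = 2.38 cm and length L (r < R).
Integrating ρ over the cross-section to radius r: λ_enc = (2πρ₀/R) ∫₀^r r'^2 dr' = 2πρ₀ r^3/(3·R) = -2.312e-6 C/m.
Gauss's law: E·2πrL = λ_enc L/ε₀.
E = |λ_enc|/(2πε₀r) = (2.312×10^-6)/(2π·8.85×10^-12·0.0238) = 1.75×10^6 N/C.

|E| ≈ 1.75×10^6 N/C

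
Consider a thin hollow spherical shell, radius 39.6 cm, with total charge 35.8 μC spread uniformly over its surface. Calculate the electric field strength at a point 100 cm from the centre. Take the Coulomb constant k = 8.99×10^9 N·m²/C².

E = 3.22e5 V/m

Take a concentric spherical Gaussian surface of radius r = 100 cm (r > 39.6 cm).
The entire shell is enclosed: Q_enc = 3.58e-5 C.
Gauss's law: E·4πr² = Q_enc/ε₀.
E = k|Q_enc|/r² = (8.99×10^9)(3.58×10^-5)/(1)² = 3.22e5 N/C.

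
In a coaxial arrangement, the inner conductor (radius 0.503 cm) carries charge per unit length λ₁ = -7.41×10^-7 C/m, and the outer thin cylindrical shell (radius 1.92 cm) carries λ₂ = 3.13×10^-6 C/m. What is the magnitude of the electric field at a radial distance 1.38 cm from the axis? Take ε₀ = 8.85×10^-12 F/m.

Coaxial Gaussian cylinder, radius r = 1.38 cm, length L (between the conductors, 0.503 cm < r < 1.92 cm).
The shell at 1.92 cm lies outside the Gaussian surface, so λ_enc = λ₁ = -7.41×10^-7 C/m.
Since E is radial and uniform over the curved surface, Φ = E·2πrL = Q_enc/ε₀ = λ_enc L/ε₀.
E = |λ_enc|/(2πε₀r) = (7.41×10^-7)/(2π·8.85×10^-12·0.0138) = 9.66e5 N/C.

9.66×10^5 N/C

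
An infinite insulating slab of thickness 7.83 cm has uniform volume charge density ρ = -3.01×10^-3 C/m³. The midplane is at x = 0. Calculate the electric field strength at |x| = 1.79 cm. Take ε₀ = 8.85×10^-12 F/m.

6.09×10^6 N/C

By symmetry E is perpendicular to the slab. A Gaussian pillbox from −1.79 cm to +1.79 cm (face area A) lies entirely within the slab.
Q_enc = ρ·(2x)·A and flux = 2EA, so 2EA = 2ρxA/ε₀ ⇒ E = |ρ|x/ε₀.
E = (3.01×10^-3)(0.0179)/(8.85×10^-12) = 6.09×10^6 N/C.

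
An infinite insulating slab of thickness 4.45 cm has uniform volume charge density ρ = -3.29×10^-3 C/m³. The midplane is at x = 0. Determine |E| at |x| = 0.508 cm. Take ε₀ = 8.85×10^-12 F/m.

|E| = 1.89×10^6 V/m

By symmetry E is perpendicular to the slab. A Gaussian pillbox from −0.508 cm to +0.508 cm (face area A) lies entirely within the slab.
Q_enc = ρ·(2x)·A and flux = 2EA, so 2EA = 2ρxA/ε₀ ⇒ E = |ρ|x/ε₀.
E = (3.29×10^-3)(0.00508)/(8.85×10^-12) = 1.89e6 N/C.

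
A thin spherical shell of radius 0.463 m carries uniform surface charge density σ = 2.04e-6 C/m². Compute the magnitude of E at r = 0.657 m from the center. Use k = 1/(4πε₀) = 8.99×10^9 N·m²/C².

|E| ≈ 1.14×10^5 N/C

Use a concentric Gaussian sphere at r = 0.657 m (r > 0.463 m).
The entire shell is enclosed: Q_enc = σ·4πR² = (2.04e-6)·4π·(0.463)² = 5.495e-6 C.
By Gauss's law, ∮E·dA = E·4πr² = Q_enc/ε₀.
E = k|Q_enc|/r² = (8.99×10^9)(5.495×10^-6)/(0.657)² = 1.14×10^5 N/C.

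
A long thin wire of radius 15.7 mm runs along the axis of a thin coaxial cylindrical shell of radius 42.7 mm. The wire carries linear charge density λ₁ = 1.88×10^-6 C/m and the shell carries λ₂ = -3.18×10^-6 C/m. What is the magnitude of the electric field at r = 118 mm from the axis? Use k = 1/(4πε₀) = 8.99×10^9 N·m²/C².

Take a coaxial cylindrical Gaussian surface of radius r = 118 mm and length L (r > 42.7 mm, enclosing both).
λ_enc = λ₁ + λ₂ = (1.88×10^-6) + (-3.18×10^-6) = -1.30×10^-6 C/m.
Applying ∮E·dA = Q_enc/ε₀ with the end caps contributing no flux:
E = 2k|λ_enc|/r = 2(8.99×10^9)(1.30×10^-6)/(0.118) = 1.98×10^5 N/C.

E = 1.98×10^5 V/m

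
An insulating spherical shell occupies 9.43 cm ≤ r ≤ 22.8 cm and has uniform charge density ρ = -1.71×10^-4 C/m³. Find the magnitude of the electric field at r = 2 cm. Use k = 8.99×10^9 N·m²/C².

By spherical symmetry E is radial; choose a Gaussian sphere of radius r = 2 cm (r < 9.43 cm, inside the empty cavity).
No charge is enclosed, so by Gauss's law E·4πr² = 0 ⇒ E = 0.

E = 0 (no enclosed charge)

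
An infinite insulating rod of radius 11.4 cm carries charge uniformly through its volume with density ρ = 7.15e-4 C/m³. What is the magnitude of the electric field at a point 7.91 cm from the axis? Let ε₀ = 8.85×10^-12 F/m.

Choose a coaxial cylinder of radius r = 7.91 cm (arbitrary length L) as the Gaussian surface (r < R).
Charge inside radius r per length L is ρ·πr²·L, so λ_enc = ρπr² = 1.405×10^-5 C/m.
Applying ∮E·dA = Q_enc/ε₀ with the end caps contributing no flux:
E = |λ_enc|/(2πε₀r) = (1.405e-5)/(2π·8.85×10^-12·0.0791) = 3.20e6 N/C.

E = 3.20×10^6 N/C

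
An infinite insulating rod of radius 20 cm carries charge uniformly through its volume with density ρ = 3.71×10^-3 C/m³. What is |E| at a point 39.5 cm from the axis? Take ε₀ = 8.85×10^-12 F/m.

Coaxial Gaussian cylinder, radius r = 39.5 cm, length L (r > 20 cm, full cross-section enclosed).
λ_enc = ρ·πR² = (3.71e-3)π(0.2)² = 4.662e-4 C/m.
By Gauss's law (flux through the curved wall only), E·2πrL = λ_enc L/ε₀.
E = |λ_enc|/(2πε₀r) = (4.662×10^-4)/(2π·8.85×10^-12·0.395) = 2.12×10^7 N/C.

2.12e7 N/C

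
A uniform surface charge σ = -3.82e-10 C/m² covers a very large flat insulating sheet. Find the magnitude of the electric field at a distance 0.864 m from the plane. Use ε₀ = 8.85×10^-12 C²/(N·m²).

The symmetry is planar: E is normal to the sheet and the same magnitude on both sides. Take a pillbox straddling the sheet with end-cap area A.
Only the two end caps contribute flux: Φ = 2EA. With Q_enc = σA, Gauss's law gives E = |σ|/(2ε₀).
E = |σ|/(2ε₀) = (3.82×10^-10)/(2·8.85×10^-12) = 21.6 N/C.

E = 21.6 V/m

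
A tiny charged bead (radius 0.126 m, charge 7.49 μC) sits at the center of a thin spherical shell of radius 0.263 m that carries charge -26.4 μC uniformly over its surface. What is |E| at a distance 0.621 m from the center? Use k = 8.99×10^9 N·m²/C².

4.41×10^5 N/C

By spherical symmetry E is radial; choose a Gaussian sphere of radius r = 0.621 m (r > 0.263 m, enclosing both).
Q_enc = (7.49 μC) + (-26.4 μC) = -1.891×10^-5 C.
By Gauss's law, ∮E·dA = E·4πr² = Q_enc/ε₀.
E = k|Q_enc|/r² = (8.99×10^9)(1.891e-5)/(0.621)² = 4.41×10^5 N/C.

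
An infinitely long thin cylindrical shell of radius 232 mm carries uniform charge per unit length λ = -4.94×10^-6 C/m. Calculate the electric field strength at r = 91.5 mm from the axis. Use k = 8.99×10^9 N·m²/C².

|E| = 0 V/m

Coaxial Gaussian cylinder, radius r = 91.5 mm, length L (r < 232 mm, inside the shell).
No charge is enclosed, so Gauss's law gives E·2πrL = 0 ⇒ E = 0.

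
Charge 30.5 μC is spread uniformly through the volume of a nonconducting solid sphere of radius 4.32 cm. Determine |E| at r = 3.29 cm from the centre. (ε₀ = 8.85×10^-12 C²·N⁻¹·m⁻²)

Use a concentric Gaussian sphere at r = 3.29 cm (r < R).
For a uniform sphere the enclosed fraction is (r/R)³, so Q_enc = (30.5 μC)(0.0329/0.0432)³ = 1.347×10^-5 C.
Gauss's law: E·4πr² = Q_enc/ε₀.
E = |Q_enc|/(4πε₀r²) = (1.347×10^-5)/(4π·8.85×10^-12·(0.0329)²) = 1.12e8 N/C.

E = 1.12×10^8 V/m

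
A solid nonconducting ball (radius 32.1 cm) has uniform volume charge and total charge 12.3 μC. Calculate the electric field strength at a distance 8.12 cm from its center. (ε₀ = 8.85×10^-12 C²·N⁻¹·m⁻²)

Symmetry ⇒ E = E(r) r̂. Gaussian sphere of radius r = 8.12 cm (r < R).
For a uniform sphere the enclosed fraction is (r/R)³, so Q_enc = (12.3 μC)(0.0812/0.321)³ = 1.991e-7 C.
By Gauss's law, ∮E·dA = E·4πr² = Q_enc/ε₀.
E = |Q_enc|/(4πε₀r²) = (1.991×10^-7)/(4π·8.85×10^-12·(0.0812)²) = 2.72e5 N/C.

|E| = 2.72×10^5 V/m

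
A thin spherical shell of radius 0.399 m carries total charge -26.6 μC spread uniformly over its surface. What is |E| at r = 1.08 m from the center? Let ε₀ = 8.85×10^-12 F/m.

|E| = 2.05×10^5 N/C

Symmetry ⇒ E = E(r) r̂. Gaussian sphere of radius r = 1.08 m (r > 0.399 m).
The entire shell is enclosed: Q_enc = -2.66×10^-5 C.
Gauss's law: E·4πr² = Q_enc/ε₀.
E = |Q_enc|/(4πε₀r²) = (2.66e-5)/(4π·8.85×10^-12·(1.08)²) = 2.05e5 N/C.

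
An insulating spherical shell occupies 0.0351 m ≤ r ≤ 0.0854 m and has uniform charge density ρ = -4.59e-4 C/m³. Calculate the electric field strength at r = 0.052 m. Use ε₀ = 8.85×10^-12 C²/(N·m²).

|E| = 6.23e5 V/m

Take a concentric spherical Gaussian surface of radius r = 0.052 m (within the shell material, 0.0351 m < r < 0.0854 m).
Only the shell between 0.0351 m and r is enclosed: Q_enc = ρ·(4π/3)(r³ − a³) = (-4.59×10^-4)·(4π/3)·((0.052)³ − (0.0351)³) = -1.872×10^-7 C.
Applying ∮E·dA = Q_enc/ε₀ with Φ = E(4πr²):
E = |Q_enc|/(4πε₀r²) = (1.872×10^-7)/(4π·8.85×10^-12·(0.052)²) = 6.23×10^5 N/C.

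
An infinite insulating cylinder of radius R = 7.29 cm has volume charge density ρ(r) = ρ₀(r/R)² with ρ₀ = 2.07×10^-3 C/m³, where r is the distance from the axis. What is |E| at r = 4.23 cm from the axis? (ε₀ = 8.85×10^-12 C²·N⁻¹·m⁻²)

Choose a coaxial cylinder of radius r = 4.23 cm (arbitrary length L) as the Gaussian surface (r < R).
λ_enc = ∫₀^r ρ(r')·2πr' dr' = (2πρ₀/R²)·r^4/4 = 1.959e-6 C/m.
Gauss's law: E·2πrL = λ_enc L/ε₀.
E = |λ_enc|/(2πε₀r) = (1.959e-6)/(2π·8.85×10^-12·0.0423) = 8.33e5 N/C.

|E| = 8.33×10^5 N/C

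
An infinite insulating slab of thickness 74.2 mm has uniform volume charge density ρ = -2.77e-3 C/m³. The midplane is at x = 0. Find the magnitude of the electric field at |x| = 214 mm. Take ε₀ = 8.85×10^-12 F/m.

|E| = 1.16×10^7 N/C

The point |x| = 214 mm lies outside the slab (half-thickness 0.0371 m). A symmetric pillbox spanning the full slab encloses Q_enc = ρ·d·A.
Flux = 2EA ⇒ E = |ρ|d/(2ε₀), independent of distance outside.
E = (2.77×10^-3)(0.0742)/(2·8.85×10^-12) = 1.16×10^7 N/C.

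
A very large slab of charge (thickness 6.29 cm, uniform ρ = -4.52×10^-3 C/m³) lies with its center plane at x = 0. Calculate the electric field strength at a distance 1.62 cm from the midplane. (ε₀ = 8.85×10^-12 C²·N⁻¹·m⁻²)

By symmetry E is perpendicular to the slab. A Gaussian pillbox from −1.62 cm to +1.62 cm (face area A) lies entirely within the slab.
Q_enc = ρ·(2x)·A and flux = 2EA, so 2EA = 2ρxA/ε₀ ⇒ E = |ρ|x/ε₀.
E = (4.52×10^-3)(0.0162)/(8.85×10^-12) = 8.27×10^6 N/C.

|E| = 8.27×10^6 N/C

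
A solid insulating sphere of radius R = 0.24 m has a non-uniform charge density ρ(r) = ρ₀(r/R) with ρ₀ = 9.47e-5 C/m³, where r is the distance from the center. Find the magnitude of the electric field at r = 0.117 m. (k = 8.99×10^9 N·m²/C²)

Take a concentric spherical Gaussian surface of radius r = 0.117 m (r < R).
Integrate the density: Q_enc = 4π ∫₀^r ρ₀(r'/R)^1 r'² dr' = 4πρ₀ r^4/(4·R) = 2.323×10^-7 C.
Applying ∮E·dA = Q_enc/ε₀ with Φ = E(4πr²):
E = k|Q_enc|/r² = (8.99×10^9)(2.323×10^-7)/(0.117)² = 1.53×10^5 N/C.

|E| = 1.53e5 N/C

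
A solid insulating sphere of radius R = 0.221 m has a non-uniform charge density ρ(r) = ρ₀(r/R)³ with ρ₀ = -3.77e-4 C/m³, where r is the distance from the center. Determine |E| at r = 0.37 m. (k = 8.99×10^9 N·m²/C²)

|E| ≈ 5.60×10^5 N/C

Take a concentric spherical Gaussian surface of radius r = 0.37 m (r > R, all charge enclosed).
Q_enc = 4π ∫₀^R ρ₀(r'/R)^3 r'² dr' = 4πρ₀R³/6 = -8.523×10^-6 C.
Gauss's law: E·4πr² = Q_enc/ε₀.
E = k|Q_enc|/r² = (8.99×10^9)(8.523×10^-6)/(0.37)² = 5.60e5 N/C.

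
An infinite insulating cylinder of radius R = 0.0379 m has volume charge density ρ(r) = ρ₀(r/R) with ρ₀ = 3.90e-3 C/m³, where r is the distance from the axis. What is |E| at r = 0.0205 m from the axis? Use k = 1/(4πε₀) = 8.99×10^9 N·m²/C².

|E| ≈ 1.63×10^6 V/m

Choose a coaxial cylinder of radius r = 0.0205 m (arbitrary length L) as the Gaussian surface (r < R).
Integrating ρ over the cross-section to radius r: λ_enc = (2πρ₀/R) ∫₀^r r'^2 dr' = 2πρ₀ r^3/(3·R) = 1.857e-6 C/m.
Since E is radial and uniform over the curved surface, Φ = E·2πrL = Q_enc/ε₀ = λ_enc L/ε₀.
E = 2k|λ_enc|/r = 2(8.99×10^9)(1.857×10^-6)/(0.0205) = 1.63×10^6 N/C.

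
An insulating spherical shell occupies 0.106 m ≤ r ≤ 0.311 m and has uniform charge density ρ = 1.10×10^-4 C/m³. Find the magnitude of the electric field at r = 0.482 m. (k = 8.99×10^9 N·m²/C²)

|E| = 5.15×10^5 N/C

Use a concentric Gaussian sphere at r = 0.482 m (r > 0.311 m, enclosing the whole shell).
Q_enc = ρ·(4π/3)(b³ − a³) = (1.10×10^-4)·(4π/3)·((0.311)³ − (0.106)³) = 1.331e-5 C.
By Gauss's law, ∮E·dA = E·4πr² = Q_enc/ε₀.
E = k|Q_enc|/r² = (8.99×10^9)(1.331×10^-5)/(0.482)² = 5.15×10^5 N/C.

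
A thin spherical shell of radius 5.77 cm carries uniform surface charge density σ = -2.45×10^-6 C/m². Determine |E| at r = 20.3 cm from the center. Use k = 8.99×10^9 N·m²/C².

E ≈ 2.24×10^4 N/C

Symmetry ⇒ E = E(r) r̂. Gaussian sphere of radius r = 20.3 cm (r > 5.77 cm).
The entire shell is enclosed: Q_enc = σ·4πR² = (-2.45e-6)·4π·(0.0577)² = -1.025×10^-7 C.
Since E is radial and uniform over the Gaussian sphere, Φ = E·4πr² = Q_enc/ε₀.
E = k|Q_enc|/r² = (8.99×10^9)(1.025×10^-7)/(0.203)² = 2.24e4 N/C.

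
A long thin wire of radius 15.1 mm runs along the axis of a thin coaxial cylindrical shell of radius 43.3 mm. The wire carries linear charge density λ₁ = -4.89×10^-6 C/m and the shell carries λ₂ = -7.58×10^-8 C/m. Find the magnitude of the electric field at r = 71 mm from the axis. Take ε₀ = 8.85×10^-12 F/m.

Choose a coaxial cylinder of radius r = 71 mm (arbitrary length L) as the Gaussian surface (r > 43.3 mm, enclosing both).
λ_enc = λ₁ + λ₂ = (-4.89e-6) + (-7.58e-8) = -4.966e-6 C/m.
Gauss's law: E·2πrL = λ_enc L/ε₀.
E = |λ_enc|/(2πε₀r) = (4.966×10^-6)/(2π·8.85×10^-12·0.071) = 1.26×10^6 N/C.

|E| = 1.26×10^6 N/C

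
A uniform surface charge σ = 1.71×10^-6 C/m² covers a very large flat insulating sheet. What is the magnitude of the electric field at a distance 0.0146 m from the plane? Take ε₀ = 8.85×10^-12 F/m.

9.66e4 V/m

The symmetry is planar: E is normal to the sheet and the same magnitude on both sides. Take a pillbox straddling the sheet with end-cap area A.
Only the two end caps contribute flux: Φ = 2EA. With Q_enc = σA, Gauss's law gives E = |σ|/(2ε₀).
E = |σ|/(2ε₀) = (1.71×10^-6)/(2·8.85×10^-12) = 9.66e4 N/C.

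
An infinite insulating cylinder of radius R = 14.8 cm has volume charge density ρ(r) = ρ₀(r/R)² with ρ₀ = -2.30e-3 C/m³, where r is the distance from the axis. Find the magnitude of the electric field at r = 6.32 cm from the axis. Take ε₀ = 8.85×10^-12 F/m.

Choose a coaxial cylinder of radius r = 6.32 cm (arbitrary length L) as the Gaussian surface (r < R).
Integrating ρ over the cross-section to radius r: λ_enc = (2πρ₀/R²) ∫₀^r r'^3 dr' = 2πρ₀ r^4/(4·R²) = -2.631e-6 C/m.
By Gauss's law (flux through the curved wall only), E·2πrL = λ_enc L/ε₀.
E = |λ_enc|/(2πε₀r) = (2.631×10^-6)/(2π·8.85×10^-12·0.0632) = 7.49×10^5 N/C.

7.49×10^5 N/C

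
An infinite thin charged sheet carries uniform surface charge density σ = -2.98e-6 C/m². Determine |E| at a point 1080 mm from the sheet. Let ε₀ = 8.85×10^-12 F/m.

E = 1.68e5 N/C

By planar symmetry E is perpendicular to the sheet and uniform; use a Gaussian pillbox with flat faces of area A on each side of the sheet.
Flux Φ = 2EA and Q_enc = σA, so 2EA = σA/ε₀ ⇒ E = |σ|/(2ε₀), independent of distance.
E = |σ|/(2ε₀) = (2.98e-6)/(2·8.85×10^-12) = 1.68×10^5 N/C.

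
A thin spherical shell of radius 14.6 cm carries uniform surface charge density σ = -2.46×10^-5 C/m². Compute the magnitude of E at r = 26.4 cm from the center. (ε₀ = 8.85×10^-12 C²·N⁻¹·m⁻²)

Symmetry ⇒ E = E(r) r̂. Gaussian sphere of radius r = 26.4 cm (r > 14.6 cm).
The entire shell is enclosed: Q_enc = σ·4πR² = (-2.46×10^-5)·4π·(0.146)² = -6.589e-6 C.
Gauss's law: E·4πr² = Q_enc/ε₀.
E = |Q_enc|/(4πε₀r²) = (6.589×10^-6)/(4π·8.85×10^-12·(0.264)²) = 8.50×10^5 N/C.

8.50e5 V/m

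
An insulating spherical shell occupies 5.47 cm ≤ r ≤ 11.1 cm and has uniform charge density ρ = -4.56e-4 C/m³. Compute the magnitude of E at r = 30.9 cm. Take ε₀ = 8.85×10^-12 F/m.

Take a concentric spherical Gaussian surface of radius r = 30.9 cm (r > 11.1 cm, enclosing the whole shell).
Q_enc = ρ·(4π/3)(b³ − a³) = (-4.56e-4)·(4π/3)·((0.111)³ − (0.0547)³) = -2.30×10^-6 C.
Gauss's law: E·4πr² = Q_enc/ε₀.
E = |Q_enc|/(4πε₀r²) = (2.30×10^-6)/(4π·8.85×10^-12·(0.309)²) = 2.17e5 N/C.

E = 2.17×10^5 N/C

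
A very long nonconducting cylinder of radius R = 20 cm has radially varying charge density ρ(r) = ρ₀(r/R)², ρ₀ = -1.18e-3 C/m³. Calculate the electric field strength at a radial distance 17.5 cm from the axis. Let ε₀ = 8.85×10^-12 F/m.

4.47×10^6 N/C

By cylindrical symmetry E is radial; use a coaxial Gaussian cylinder of radius 17.5 cm and length L (r < R).
λ_enc = ∫₀^r ρ(r')·2πr' dr' = (2πρ₀/R²)·r^4/4 = -4.346×10^-5 C/m.
Applying ∮E·dA = Q_enc/ε₀ with the end caps contributing no flux:
E = |λ_enc|/(2πε₀r) = (4.346×10^-5)/(2π·8.85×10^-12·0.175) = 4.47e6 N/C.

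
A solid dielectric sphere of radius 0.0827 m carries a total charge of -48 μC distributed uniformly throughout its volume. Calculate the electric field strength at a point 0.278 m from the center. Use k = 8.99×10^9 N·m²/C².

Use a concentric Gaussian sphere at r = 0.278 m (r > R, so the entire charge is enclosed).
Q_enc = -48 μC = -4.80×10^-5 C.
By Gauss's law, ∮E·dA = E·4πr² = Q_enc/ε₀.
E = k|Q_enc|/r² = (8.99×10^9)(4.80×10^-5)/(0.278)² = 5.58e6 N/C.

|E| = 5.58×10^6 N/C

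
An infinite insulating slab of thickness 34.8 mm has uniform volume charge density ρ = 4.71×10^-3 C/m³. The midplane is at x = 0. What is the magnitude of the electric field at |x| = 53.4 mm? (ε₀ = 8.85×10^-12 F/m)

The point |x| = 53.4 mm lies outside the slab (half-thickness 0.0174 m). A symmetric pillbox spanning the full slab encloses Q_enc = ρ·d·A.
Flux = 2EA ⇒ E = |ρ|d/(2ε₀), independent of distance outside.
E = (4.71×10^-3)(0.0348)/(2·8.85×10^-12) = 9.26e6 N/C.

|E| = 9.26×10^6 V/m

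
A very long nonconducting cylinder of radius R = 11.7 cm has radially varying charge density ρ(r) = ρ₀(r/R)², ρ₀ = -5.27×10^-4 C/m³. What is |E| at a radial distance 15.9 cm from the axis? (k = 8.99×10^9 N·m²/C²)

Take a coaxial cylindrical Gaussian surface of radius r = 15.9 cm and length L (r > R, full charge per length enclosed).
λ_enc = 2π ∫₀^R ρ₀(r'/R)^2 r' dr' = 2πρ₀R²/4 = -1.133×10^-5 C/m.
Since E is radial and uniform over the curved surface, Φ = E·2πrL = Q_enc/ε₀ = λ_enc L/ε₀.
E = 2k|λ_enc|/r = 2(8.99×10^9)(1.133e-5)/(0.159) = 1.28e6 N/C.

|E| ≈ 1.28e6 N/C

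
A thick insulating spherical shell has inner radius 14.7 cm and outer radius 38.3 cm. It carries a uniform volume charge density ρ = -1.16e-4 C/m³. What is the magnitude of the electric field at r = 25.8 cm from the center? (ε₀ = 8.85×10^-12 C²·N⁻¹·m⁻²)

Take a concentric spherical Gaussian surface of radius r = 25.8 cm (within the shell material, 14.7 cm < r < 38.3 cm).
Enclosed charge is the volume from a to r: Q_enc = (4π/3)ρ(r³ − a³) = -6.801×10^-6 C.
Gauss's law: E·4πr² = Q_enc/ε₀.
E = |Q_enc|/(4πε₀r²) = (6.801×10^-6)/(4π·8.85×10^-12·(0.258)²) = 9.19×10^5 N/C.

|E| ≈ 9.19e5 V/m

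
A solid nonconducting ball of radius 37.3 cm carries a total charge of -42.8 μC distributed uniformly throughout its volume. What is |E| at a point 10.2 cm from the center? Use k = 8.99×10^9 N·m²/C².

7.56×10^5 N/C

Take a concentric spherical Gaussian surface of radius r = 10.2 cm (r < R).
Only the charge within r is enclosed: Q_enc = Q·(r/R)³ = (-42.8 μC)·(10.2 cm/37.3 cm)³ = -8.752×10^-7 C.
Gauss's law: E·4πr² = Q_enc/ε₀.
E = k|Q_enc|/r² = (8.99×10^9)(8.752e-7)/(0.102)² = 7.56×10^5 N/C.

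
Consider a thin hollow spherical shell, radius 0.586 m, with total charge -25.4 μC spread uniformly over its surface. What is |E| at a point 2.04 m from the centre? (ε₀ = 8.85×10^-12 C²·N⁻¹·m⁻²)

E = 5.49×10^4 N/C

Use a concentric Gaussian sphere at r = 2.04 m (r > 0.586 m).
The entire shell is enclosed: Q_enc = -2.54e-5 C.
By Gauss's law, ∮E·dA = E·4πr² = Q_enc/ε₀.
E = |Q_enc|/(4πε₀r²) = (2.54×10^-5)/(4π·8.85×10^-12·(2.04)²) = 5.49e4 N/C.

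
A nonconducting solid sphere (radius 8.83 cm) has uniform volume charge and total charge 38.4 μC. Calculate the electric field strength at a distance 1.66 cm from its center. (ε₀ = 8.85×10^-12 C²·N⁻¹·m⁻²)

E = 8.33×10^6 V/m

Symmetry ⇒ E = E(r) r̂. Gaussian sphere of radius r = 1.66 cm (r < R).
For a uniform sphere the enclosed fraction is (r/R)³, so Q_enc = (38.4 μC)(0.0166/0.0883)³ = 2.551×10^-7 C.
Applying ∮E·dA = Q_enc/ε₀ with Φ = E(4πr²):
E = |Q_enc|/(4πε₀r²) = (2.551×10^-7)/(4π·8.85×10^-12·(0.0166)²) = 8.33e6 N/C.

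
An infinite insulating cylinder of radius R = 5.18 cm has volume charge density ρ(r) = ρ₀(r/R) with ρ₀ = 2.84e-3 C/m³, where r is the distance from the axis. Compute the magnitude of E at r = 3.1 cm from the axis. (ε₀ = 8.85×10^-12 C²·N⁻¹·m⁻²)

E = 1.98e6 N/C

Take a coaxial cylindrical Gaussian surface of radius r = 3.1 cm and length L (r < R).
Integrating ρ over the cross-section to radius r: λ_enc = (2πρ₀/R) ∫₀^r r'^2 dr' = 2πρ₀ r^3/(3·R) = 3.421e-6 C/m.
Since E is radial and uniform over the curved surface, Φ = E·2πrL = Q_enc/ε₀ = λ_enc L/ε₀.
E = |λ_enc|/(2πε₀r) = (3.421e-6)/(2π·8.85×10^-12·0.031) = 1.98e6 N/C.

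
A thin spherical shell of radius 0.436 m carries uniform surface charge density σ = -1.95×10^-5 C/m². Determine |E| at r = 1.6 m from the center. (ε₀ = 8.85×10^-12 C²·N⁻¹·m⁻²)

E ≈ 1.64×10^5 V/m

By spherical symmetry E is radial; choose a Gaussian sphere of radius r = 1.6 m (r > 0.436 m).
The entire shell is enclosed: Q_enc = σ·4πR² = (-1.95×10^-5)·4π·(0.436)² = -4.658×10^-5 C.
Gauss's law: E·4πr² = Q_enc/ε₀.
E = |Q_enc|/(4πε₀r²) = (4.658×10^-5)/(4π·8.85×10^-12·(1.6)²) = 1.64×10^5 N/C.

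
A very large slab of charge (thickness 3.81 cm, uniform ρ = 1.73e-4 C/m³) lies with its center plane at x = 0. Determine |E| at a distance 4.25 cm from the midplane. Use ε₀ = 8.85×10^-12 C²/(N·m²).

The point |x| = 4.25 cm lies outside the slab (half-thickness 0.01905 m). A symmetric pillbox spanning the full slab encloses Q_enc = ρ·d·A.
Flux = 2EA ⇒ E = |ρ|d/(2ε₀), independent of distance outside.
E = (1.73×10^-4)(0.0381)/(2·8.85×10^-12) = 3.72×10^5 N/C.

E ≈ 3.72×10^5 N/C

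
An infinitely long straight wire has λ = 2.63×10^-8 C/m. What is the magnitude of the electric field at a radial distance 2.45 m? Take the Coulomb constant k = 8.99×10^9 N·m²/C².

By cylindrical symmetry E is radial; use a coaxial Gaussian cylinder of radius 2.45 m and length L.
Q_enc = λL, so λ_enc = 2.63e-8 C/m.
Since E is radial and uniform over the curved surface, Φ = E·2πrL = Q_enc/ε₀ = λ_enc L/ε₀.
E = 2k|λ_enc|/r = 2(8.99×10^9)(2.63e-8)/(2.45) = 193 N/C.

193 V/m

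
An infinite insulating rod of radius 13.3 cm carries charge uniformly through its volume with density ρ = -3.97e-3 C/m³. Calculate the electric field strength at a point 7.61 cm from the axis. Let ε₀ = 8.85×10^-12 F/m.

|E| ≈ 1.71e7 N/C

Coaxial Gaussian cylinder, radius r = 7.61 cm, length L (r < R).
Charge inside radius r per length L is ρ·πr²·L, so λ_enc = ρπr² = -7.223×10^-5 C/m.
Since E is radial and uniform over the curved surface, Φ = E·2πrL = Q_enc/ε₀ = λ_enc L/ε₀.
E = |λ_enc|/(2πε₀r) = (7.223e-5)/(2π·8.85×10^-12·0.0761) = 1.71×10^7 N/C.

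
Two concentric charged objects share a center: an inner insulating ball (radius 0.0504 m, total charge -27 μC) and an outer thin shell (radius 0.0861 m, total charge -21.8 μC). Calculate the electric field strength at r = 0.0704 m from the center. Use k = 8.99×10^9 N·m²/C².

By spherical symmetry E is radial; choose a Gaussian sphere of radius r = 0.0704 m (between the bodies, 0.0504 m < r < 0.0861 m).
Only the inner charge is enclosed; the outer shell contributes nothing inside itself. Q_enc = -27 μC = -2.70×10^-5 C.
Gauss's law: E·4πr² = Q_enc/ε₀.
E = k|Q_enc|/r² = (8.99×10^9)(2.70×10^-5)/(0.0704)² = 4.90×10^7 N/C.

E ≈ 4.90e7 N/C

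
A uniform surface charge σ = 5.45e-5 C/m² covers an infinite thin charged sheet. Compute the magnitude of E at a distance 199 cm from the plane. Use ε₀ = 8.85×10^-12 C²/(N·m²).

3.08×10^6 N/C

Choose a cylindrical pillbox piercing the sheet, end faces (area A) parallel to it.
Only the two end caps contribute flux: Φ = 2EA. With Q_enc = σA, Gauss's law gives E = |σ|/(2ε₀).
E = |σ|/(2ε₀) = (5.45e-5)/(2·8.85×10^-12) = 3.08×10^6 N/C.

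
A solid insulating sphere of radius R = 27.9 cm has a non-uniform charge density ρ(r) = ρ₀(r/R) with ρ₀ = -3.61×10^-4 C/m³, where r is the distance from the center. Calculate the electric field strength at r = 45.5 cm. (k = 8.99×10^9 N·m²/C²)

Take a concentric spherical Gaussian surface of radius r = 45.5 cm (r > R, all charge enclosed).
Q_enc = 4π ∫₀^R ρ₀(r'/R)^1 r'² dr' = 4πρ₀R³/4 = -2.463×10^-5 C.
Applying ∮E·dA = Q_enc/ε₀ with Φ = E(4πr²):
E = k|Q_enc|/r² = (8.99×10^9)(2.463×10^-5)/(0.455)² = 1.07e6 N/C.

|E| = 1.07e6 V/m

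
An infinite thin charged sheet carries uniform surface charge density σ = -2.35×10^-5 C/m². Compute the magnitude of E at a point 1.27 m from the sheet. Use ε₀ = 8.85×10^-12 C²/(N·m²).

The symmetry is planar: E is normal to the sheet and the same magnitude on both sides. Take a pillbox straddling the sheet with end-cap area A.
Only the two end caps contribute flux: Φ = 2EA. With Q_enc = σA, Gauss's law gives E = |σ|/(2ε₀).
E = |σ|/(2ε₀) = (2.35×10^-5)/(2·8.85×10^-12) = 1.33×10^6 N/C.

E = 1.33×10^6 V/m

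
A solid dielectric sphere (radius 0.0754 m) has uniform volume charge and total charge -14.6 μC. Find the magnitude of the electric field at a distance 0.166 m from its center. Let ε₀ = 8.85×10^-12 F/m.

By spherical symmetry E is radial; choose a Gaussian sphere of radius r = 0.166 m (r > R, so the entire charge is enclosed).
Q_enc = -14.6 μC = -1.46×10^-5 C.
By Gauss's law, ∮E·dA = E·4πr² = Q_enc/ε₀.
E = |Q_enc|/(4πε₀r²) = (1.46e-5)/(4π·8.85×10^-12·(0.166)²) = 4.76e6 N/C.

E = 4.76×10^6 V/m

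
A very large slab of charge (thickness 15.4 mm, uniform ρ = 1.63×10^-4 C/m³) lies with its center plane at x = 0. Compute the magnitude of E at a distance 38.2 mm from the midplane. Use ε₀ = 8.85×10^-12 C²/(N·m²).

The point |x| = 38.2 mm lies outside the slab (half-thickness 0.0077 m). A symmetric pillbox spanning the full slab encloses Q_enc = ρ·d·A.
Flux = 2EA ⇒ E = |ρ|d/(2ε₀), independent of distance outside.
E = (1.63×10^-4)(0.0154)/(2·8.85×10^-12) = 1.42e5 N/C.

E = 1.42×10^5 N/C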